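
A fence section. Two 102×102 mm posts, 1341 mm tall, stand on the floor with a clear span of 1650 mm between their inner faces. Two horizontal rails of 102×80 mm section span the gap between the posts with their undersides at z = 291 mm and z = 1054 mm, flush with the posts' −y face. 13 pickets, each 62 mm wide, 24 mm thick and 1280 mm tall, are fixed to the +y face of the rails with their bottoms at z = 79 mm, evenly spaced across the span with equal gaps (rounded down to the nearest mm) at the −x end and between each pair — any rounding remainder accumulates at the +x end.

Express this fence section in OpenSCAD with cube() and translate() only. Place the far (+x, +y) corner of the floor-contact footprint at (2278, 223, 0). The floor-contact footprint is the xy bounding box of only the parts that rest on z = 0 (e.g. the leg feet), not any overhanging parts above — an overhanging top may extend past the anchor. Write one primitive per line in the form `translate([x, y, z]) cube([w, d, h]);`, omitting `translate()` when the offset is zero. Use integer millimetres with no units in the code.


translate([424, 121, 0]) cube([102, 102, 1341]);
translate([2176, 121, 0]) cube([102, 102, 1341]);
translate([526, 121, 291]) cube([1650, 102, 80]);
translate([526, 121, 1054]) cube([1650, 102, 80]);
translate([586, 223, 79]) cube([62, 24, 1280]);
translate([708, 223, 79]) cube([62, 24, 1280]);
translate([830, 223, 79]) cube([62, 24, 1280]);
translate([952, 223, 79]) cube([62, 24, 1280]);
translate([1074, 223, 79]) cube([62, 24, 1280]);
translate([1196, 223, 79]) cube([62, 24, 1280]);
translate([1318, 223, 79]) cube([62, 24, 1280]);
translate([1440, 223, 79]) cube([62, 24, 1280]);
translate([1562, 223, 79]) cube([62, 24, 1280]);
translate([1684, 223, 79]) cube([62, 24, 1280]);
translate([1806, 223, 79]) cube([62, 24, 1280]);
translate([1928, 223, 79]) cube([62, 24, 1280]);
translate([2050, 223, 79]) cube([62, 24, 1280]);


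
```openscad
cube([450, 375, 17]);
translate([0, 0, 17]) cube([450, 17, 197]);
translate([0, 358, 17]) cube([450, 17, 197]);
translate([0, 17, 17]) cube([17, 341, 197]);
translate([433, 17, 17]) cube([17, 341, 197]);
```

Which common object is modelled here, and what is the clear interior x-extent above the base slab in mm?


An open box. The internal width is 416 mm.

A 450×375 base slab with four walls standing on it — an open box. The base is 450 mm wide and the walls are 17 mm thick, so the internal width is 450 − 2 × 17 = 416 mm.


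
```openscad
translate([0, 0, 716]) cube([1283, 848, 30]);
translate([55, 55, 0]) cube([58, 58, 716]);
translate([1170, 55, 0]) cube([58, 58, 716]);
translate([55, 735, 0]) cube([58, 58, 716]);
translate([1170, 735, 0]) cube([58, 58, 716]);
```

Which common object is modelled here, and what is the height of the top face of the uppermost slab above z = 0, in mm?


A table. The table height is 746 mm.

A 1283×848×30 slab sits at z = 716 on four 58 mm square posts — a table. The top surface is at 716 + 30 = 746 mm.


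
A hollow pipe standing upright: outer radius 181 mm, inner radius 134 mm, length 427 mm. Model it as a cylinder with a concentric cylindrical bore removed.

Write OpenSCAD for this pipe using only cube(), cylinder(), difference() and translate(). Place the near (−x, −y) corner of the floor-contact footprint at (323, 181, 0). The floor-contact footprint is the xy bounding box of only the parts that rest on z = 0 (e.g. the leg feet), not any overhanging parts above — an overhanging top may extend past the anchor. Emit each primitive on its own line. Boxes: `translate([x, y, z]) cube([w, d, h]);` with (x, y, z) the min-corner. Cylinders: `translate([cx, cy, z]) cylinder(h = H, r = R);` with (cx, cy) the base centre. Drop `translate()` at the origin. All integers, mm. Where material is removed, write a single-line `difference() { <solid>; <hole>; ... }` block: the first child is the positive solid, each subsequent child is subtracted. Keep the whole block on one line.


difference() { translate([504, 362, 0]) cylinder(h = 427, r = 181); translate([504, 362, 0]) cylinder(h = 427, r = 134); }


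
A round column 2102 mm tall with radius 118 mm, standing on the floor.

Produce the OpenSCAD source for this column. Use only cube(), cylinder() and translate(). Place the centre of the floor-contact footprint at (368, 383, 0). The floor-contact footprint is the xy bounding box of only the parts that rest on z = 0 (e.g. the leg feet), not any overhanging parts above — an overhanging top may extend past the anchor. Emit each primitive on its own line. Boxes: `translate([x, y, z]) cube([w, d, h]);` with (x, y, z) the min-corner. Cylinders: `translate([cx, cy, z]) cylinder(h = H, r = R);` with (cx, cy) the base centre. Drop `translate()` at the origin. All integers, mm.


translate([368, 383, 0]) cylinder(h = 2102, r = 118);


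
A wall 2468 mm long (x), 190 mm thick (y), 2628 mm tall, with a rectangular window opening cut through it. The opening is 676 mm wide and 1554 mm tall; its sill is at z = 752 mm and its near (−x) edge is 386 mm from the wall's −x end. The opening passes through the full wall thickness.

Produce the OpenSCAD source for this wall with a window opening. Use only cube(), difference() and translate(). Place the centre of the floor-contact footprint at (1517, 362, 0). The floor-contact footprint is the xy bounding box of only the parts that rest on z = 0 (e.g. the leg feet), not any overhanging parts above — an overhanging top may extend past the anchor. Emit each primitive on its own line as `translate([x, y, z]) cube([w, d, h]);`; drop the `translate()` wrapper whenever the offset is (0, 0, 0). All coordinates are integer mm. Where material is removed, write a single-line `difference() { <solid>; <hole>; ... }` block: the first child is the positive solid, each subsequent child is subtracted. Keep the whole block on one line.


difference() { translate([283, 267, 0]) cube([2468, 190, 2628]); translate([669, 267, 752]) cube([676, 190, 1554]); }


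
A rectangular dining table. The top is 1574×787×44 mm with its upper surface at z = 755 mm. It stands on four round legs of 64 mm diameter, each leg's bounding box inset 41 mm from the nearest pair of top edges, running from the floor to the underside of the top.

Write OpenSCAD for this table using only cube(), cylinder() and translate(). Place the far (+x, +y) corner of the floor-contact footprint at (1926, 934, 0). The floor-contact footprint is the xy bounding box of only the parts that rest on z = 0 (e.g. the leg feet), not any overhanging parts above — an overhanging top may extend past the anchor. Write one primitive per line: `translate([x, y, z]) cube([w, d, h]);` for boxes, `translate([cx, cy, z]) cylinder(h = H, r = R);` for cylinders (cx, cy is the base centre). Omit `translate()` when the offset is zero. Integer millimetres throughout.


// leg_h = 755 - 44 = 711
translate([393, 188, 711]) cube([1574, 787, 44]);
translate([466, 261, 0]) cylinder(h = 711, r = 32);
translate([1894, 261, 0]) cylinder(h = 711, r = 32);
translate([466, 902, 0]) cylinder(h = 711, r = 32);
translate([1894, 902, 0]) cylinder(h = 711, r = 32);


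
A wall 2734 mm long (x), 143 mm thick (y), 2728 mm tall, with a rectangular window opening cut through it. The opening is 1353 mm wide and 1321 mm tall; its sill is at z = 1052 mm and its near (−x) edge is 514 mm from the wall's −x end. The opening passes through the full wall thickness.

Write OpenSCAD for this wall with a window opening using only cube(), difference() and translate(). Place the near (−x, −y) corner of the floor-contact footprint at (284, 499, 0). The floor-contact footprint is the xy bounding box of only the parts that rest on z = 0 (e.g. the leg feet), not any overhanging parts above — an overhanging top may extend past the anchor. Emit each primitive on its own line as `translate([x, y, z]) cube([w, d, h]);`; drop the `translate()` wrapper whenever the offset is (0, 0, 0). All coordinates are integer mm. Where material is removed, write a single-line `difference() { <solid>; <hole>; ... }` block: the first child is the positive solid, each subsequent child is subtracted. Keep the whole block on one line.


difference() { translate([284, 499, 0]) cube([2734, 143, 2728]); translate([798, 499, 1052]) cube([1353, 143, 1321]); }


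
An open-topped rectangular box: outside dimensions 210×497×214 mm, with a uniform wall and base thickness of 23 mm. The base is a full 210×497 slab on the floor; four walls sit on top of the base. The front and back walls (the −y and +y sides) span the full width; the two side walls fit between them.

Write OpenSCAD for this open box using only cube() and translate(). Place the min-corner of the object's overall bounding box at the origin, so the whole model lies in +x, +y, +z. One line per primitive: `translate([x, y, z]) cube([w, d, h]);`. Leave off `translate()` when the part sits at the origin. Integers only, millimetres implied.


cube([210, 497, 23]);
translate([0, 0, 23]) cube([210, 23, 191]);
translate([0, 474, 23]) cube([210, 23, 191]);
translate([0, 23, 23]) cube([23, 451, 191]);
translate([187, 23, 23]) cube([23, 451, 191]);


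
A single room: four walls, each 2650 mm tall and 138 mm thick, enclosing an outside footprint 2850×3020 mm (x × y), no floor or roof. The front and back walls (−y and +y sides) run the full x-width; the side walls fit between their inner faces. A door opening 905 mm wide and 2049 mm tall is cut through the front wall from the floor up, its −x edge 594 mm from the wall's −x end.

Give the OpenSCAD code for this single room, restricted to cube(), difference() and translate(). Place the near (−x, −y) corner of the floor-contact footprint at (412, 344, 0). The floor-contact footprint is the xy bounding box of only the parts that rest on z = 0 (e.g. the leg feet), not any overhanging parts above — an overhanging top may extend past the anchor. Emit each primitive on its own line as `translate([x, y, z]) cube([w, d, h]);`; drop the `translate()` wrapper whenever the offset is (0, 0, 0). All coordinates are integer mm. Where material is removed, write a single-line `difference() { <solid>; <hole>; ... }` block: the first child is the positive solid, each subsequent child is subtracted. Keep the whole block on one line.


difference() { translate([412, 344, 0]) cube([2850, 138, 2650]); translate([1006, 344, 0]) cube([905, 138, 2049]); }
translate([412, 3226, 0]) cube([2850, 138, 2650]);
translate([412, 482, 0]) cube([138, 2744, 2650]);
translate([3124, 482, 0]) cube([138, 2744, 2650]);


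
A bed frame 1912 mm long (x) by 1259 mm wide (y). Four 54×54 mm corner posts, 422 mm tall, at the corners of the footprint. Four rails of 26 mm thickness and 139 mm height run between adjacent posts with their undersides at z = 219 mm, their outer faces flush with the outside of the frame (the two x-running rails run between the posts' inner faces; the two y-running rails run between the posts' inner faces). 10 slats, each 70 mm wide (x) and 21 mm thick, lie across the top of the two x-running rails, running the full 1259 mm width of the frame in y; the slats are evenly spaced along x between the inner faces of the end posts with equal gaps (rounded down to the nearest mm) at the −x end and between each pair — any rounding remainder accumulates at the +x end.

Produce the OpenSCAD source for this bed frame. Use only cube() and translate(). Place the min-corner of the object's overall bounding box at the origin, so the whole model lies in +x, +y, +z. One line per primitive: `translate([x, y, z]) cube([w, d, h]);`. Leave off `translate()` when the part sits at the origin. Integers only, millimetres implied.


// slat z = rail_z + rail_h = 219 + 139 = 358
// slat gap = ⌊(1804 − 10·70) / 11⌋ = 100
cube([54, 54, 422]);
translate([0, 1205, 0]) cube([54, 54, 422]);
translate([1858, 0, 0]) cube([54, 54, 422]);
translate([1858, 1205, 0]) cube([54, 54, 422]);
translate([54, 0, 219]) cube([1804, 26, 139]);
translate([54, 1233, 219]) cube([1804, 26, 139]);
translate([0, 54, 219]) cube([26, 1151, 139]);
translate([1886, 54, 219]) cube([26, 1151, 139]);
translate([154, 0, 358]) cube([70, 1259, 21]);
translate([324, 0, 358]) cube([70, 1259, 21]);
translate([494, 0, 358]) cube([70, 1259, 21]);
translate([664, 0, 358]) cube([70, 1259, 21]);
translate([834, 0, 358]) cube([70, 1259, 21]);
translate([1004, 0, 358]) cube([70, 1259, 21]);
translate([1174, 0, 358]) cube([70, 1259, 21]);
translate([1344, 0, 358]) cube([70, 1259, 21]);
translate([1514, 0, 358]) cube([70, 1259, 21]);
translate([1684, 0, 358]) cube([70, 1259, 21]);


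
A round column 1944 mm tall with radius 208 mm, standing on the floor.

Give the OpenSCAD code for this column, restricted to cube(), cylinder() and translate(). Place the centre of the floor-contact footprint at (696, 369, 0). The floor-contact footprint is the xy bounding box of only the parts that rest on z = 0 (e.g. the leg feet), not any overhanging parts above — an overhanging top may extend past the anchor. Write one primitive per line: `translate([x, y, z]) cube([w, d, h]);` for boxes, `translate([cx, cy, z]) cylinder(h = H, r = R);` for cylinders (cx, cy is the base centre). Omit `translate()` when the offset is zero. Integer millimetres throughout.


translate([696, 369, 0]) cylinder(h = 1944, r = 208);


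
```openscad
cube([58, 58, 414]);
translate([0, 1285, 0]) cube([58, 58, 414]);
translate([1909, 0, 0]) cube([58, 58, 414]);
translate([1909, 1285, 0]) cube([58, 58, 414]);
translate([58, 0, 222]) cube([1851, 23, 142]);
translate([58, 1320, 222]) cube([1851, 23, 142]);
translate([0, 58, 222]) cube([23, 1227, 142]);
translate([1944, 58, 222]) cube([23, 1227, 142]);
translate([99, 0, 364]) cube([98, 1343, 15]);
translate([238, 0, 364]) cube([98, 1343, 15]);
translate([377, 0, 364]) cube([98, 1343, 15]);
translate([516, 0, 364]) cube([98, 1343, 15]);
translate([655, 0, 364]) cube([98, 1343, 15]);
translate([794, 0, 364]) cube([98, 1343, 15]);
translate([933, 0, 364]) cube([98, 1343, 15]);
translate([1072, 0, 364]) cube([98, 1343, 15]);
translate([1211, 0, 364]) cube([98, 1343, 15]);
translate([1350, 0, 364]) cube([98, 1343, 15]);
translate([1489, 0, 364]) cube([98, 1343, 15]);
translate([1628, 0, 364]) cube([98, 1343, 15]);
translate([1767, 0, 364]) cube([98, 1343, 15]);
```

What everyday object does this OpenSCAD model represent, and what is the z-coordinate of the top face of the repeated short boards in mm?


A bed frame. The slat-top height is 379 mm.

Four posts, four rails, and a row of slats — a bed frame. Slats sit on the rails at z = 222 + 142 = 364; with slat thickness 15, the top is 379 mm.


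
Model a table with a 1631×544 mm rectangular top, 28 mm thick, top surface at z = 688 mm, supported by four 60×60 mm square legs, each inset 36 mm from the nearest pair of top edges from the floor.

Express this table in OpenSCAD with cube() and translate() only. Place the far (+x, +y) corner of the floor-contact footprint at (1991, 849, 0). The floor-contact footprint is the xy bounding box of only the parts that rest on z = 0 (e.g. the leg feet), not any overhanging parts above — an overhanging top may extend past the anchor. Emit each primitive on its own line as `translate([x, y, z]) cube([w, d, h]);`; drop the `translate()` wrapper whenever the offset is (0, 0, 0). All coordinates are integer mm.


translate([396, 341, 660]) cube([1631, 544, 28]);
translate([432, 377, 0]) cube([60, 60, 660]);
translate([1931, 377, 0]) cube([60, 60, 660]);
translate([432, 789, 0]) cube([60, 60, 660]);
translate([1931, 789, 0]) cube([60, 60, 660]);


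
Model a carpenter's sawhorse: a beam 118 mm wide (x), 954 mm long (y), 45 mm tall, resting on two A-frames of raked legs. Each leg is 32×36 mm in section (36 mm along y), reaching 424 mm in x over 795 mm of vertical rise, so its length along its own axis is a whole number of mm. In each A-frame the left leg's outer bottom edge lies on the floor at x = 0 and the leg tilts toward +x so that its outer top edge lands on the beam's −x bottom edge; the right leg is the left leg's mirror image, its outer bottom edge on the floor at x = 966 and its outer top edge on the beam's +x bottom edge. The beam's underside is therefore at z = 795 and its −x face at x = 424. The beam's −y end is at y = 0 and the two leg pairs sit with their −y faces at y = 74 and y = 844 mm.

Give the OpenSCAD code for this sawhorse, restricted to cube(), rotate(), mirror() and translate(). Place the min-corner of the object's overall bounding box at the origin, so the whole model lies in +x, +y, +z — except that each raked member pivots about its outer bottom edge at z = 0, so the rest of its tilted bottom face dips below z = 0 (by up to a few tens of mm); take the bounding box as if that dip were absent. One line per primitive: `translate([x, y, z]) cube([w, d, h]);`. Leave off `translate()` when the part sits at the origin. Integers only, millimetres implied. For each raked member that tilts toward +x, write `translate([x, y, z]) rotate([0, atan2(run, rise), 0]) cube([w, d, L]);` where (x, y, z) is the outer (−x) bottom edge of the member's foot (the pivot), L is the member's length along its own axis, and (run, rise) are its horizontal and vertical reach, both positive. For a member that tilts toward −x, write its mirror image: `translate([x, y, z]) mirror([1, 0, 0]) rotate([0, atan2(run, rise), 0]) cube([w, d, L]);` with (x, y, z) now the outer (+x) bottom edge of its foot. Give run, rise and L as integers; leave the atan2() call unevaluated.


// leg length = √(424² + 795²) = 901
// right-leg outer foot x = 2·424 + 118 = 966
// beam min-corner = (424, 0, 795)
translate([424, 0, 795]) cube([118, 954, 45]);
translate([0, 74, 0]) rotate([0, atan2(424, 795), 0]) cube([32, 36, 901]);
translate([966, 74, 0]) mirror([1, 0, 0]) rotate([0, atan2(424, 795), 0]) cube([32, 36, 901]);
translate([0, 844, 0]) rotate([0, atan2(424, 795), 0]) cube([32, 36, 901]);
translate([966, 844, 0]) mirror([1, 0, 0]) rotate([0, atan2(424, 795), 0]) cube([32, 36, 901]);


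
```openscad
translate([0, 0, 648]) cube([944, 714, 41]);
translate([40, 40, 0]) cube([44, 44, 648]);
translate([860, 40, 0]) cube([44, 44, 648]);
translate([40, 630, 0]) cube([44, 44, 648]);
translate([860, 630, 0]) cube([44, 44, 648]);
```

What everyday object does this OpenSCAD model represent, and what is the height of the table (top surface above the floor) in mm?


A table. The table height is 689 mm.

A 944×714×41 slab sits at z = 648 on four 44 mm square posts — a table. The top surface is at 648 + 41 = 689 mm.


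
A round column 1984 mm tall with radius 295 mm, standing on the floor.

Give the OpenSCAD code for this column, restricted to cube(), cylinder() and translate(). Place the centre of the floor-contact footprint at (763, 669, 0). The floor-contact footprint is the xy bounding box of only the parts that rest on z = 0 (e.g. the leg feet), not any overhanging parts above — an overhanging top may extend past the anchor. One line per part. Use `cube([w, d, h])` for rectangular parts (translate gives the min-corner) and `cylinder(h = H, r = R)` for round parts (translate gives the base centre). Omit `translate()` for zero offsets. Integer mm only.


translate([763, 669, 0]) cylinder(h = 1984, r = 295);


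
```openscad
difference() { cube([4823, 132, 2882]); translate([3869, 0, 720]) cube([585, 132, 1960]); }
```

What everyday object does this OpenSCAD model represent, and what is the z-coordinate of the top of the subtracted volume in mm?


A wall with a window opening. The window head height is 2680 mm.

A wall with a rectangular opening subtracted — a window. Sill at z = 720, opening 1960 mm tall, so the head is at 720 + 1960 = 2680 mm.


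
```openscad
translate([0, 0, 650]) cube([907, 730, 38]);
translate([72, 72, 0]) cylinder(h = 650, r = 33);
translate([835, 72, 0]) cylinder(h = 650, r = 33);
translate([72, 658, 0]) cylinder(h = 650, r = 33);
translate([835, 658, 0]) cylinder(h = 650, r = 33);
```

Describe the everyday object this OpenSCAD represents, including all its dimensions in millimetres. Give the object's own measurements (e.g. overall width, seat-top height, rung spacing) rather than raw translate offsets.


A table: top 907 mm (x) × 730 mm (y), 38 mm thick, upper face at z = 688 mm, on four round legs of 66 mm diameter, each leg's bounding box inset 39 mm from the nearest pair of top edges from z = 0 to the bottom of the top.


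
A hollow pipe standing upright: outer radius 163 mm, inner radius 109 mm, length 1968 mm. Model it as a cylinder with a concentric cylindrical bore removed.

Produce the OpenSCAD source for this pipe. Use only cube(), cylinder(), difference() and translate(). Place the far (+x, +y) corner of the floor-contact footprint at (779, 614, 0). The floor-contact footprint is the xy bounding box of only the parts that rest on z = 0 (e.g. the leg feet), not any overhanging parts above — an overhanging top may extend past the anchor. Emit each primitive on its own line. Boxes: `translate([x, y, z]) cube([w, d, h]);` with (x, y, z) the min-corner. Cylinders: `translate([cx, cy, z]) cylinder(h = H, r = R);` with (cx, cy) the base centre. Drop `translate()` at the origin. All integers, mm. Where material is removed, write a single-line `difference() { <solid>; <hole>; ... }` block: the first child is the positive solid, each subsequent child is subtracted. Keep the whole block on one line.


difference() { translate([616, 451, 0]) cylinder(h = 1968, r = 163); translate([616, 451, 0]) cylinder(h = 1968, r = 109); }


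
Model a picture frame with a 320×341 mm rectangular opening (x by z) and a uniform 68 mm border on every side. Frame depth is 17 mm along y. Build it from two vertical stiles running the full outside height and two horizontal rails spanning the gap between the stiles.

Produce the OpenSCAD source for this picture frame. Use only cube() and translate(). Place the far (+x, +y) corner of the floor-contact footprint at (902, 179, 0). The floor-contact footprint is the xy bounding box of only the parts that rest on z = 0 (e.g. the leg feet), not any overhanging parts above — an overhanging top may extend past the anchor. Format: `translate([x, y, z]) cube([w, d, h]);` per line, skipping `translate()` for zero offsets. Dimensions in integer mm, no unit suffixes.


translate([446, 162, 0]) cube([68, 17, 477]);
translate([834, 162, 0]) cube([68, 17, 477]);
translate([514, 162, 0]) cube([320, 17, 68]);
translate([514, 162, 409]) cube([320, 17, 68]);


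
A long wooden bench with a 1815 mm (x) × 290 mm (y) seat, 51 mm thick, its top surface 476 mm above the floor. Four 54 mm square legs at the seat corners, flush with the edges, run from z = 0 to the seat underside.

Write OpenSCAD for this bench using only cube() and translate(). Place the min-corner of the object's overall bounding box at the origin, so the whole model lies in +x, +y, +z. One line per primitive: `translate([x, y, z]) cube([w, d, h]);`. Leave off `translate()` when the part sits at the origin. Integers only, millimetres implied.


translate([0, 0, 425]) cube([1815, 290, 51]);
cube([54, 54, 425]);
translate([0, 236, 0]) cube([54, 54, 425]);
translate([1761, 0, 0]) cube([54, 54, 425]);
translate([1761, 236, 0]) cube([54, 54, 425]);


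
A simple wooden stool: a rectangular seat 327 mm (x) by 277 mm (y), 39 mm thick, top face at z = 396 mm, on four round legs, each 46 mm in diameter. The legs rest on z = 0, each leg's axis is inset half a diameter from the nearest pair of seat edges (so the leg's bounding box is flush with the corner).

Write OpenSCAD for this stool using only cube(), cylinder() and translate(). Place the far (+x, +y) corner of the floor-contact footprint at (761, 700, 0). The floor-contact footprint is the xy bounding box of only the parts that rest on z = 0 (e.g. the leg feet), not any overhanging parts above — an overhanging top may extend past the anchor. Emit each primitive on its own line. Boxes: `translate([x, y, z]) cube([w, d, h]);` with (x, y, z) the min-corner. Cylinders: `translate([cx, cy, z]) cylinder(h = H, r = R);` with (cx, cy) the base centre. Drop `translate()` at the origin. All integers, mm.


translate([434, 423, 357]) cube([327, 277, 39]);
translate([457, 446, 0]) cylinder(h = 357, r = 23);
translate([738, 446, 0]) cylinder(h = 357, r = 23);
translate([457, 677, 0]) cylinder(h = 357, r = 23);
translate([738, 677, 0]) cylinder(h = 357, r = 23);


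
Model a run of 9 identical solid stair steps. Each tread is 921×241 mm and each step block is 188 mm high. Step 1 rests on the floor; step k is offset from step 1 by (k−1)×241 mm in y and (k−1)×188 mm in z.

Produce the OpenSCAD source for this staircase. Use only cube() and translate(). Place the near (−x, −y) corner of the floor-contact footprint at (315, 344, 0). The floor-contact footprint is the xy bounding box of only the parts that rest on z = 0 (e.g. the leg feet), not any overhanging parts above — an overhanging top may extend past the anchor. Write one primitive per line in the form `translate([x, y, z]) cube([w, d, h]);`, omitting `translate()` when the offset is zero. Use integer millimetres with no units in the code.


translate([315, 344, 0]) cube([921, 241, 188]);
translate([315, 585, 188]) cube([921, 241, 188]);
translate([315, 826, 376]) cube([921, 241, 188]);
translate([315, 1067, 564]) cube([921, 241, 188]);
translate([315, 1308, 752]) cube([921, 241, 188]);
translate([315, 1549, 940]) cube([921, 241, 188]);
translate([315, 1790, 1128]) cube([921, 241, 188]);
translate([315, 2031, 1316]) cube([921, 241, 188]);
translate([315, 2272, 1504]) cube([921, 241, 188]);


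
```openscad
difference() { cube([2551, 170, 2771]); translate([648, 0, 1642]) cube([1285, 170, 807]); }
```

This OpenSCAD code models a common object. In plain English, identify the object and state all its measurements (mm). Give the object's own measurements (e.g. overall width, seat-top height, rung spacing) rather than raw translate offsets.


A wall 2551 mm long (x), 170 mm thick (y), 2771 mm tall, with a rectangular window opening cut through it. The opening is 1285 mm wide and 807 mm tall; its sill is at z = 1642 mm and its near (−x) edge is 648 mm from the wall's −x end. The opening passes through the full wall thickness.


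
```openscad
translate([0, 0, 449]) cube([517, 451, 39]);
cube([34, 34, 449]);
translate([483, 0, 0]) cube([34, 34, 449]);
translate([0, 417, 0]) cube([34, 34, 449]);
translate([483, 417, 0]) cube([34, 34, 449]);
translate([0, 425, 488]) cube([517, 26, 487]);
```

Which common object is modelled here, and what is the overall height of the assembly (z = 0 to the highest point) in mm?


A chair. The overall height is 975 mm.

A slab on four corner posts with a tall panel at the back — a chair. The seat slab sits at z = 449 with thickness 39, and the 487 mm backrest starts at the seat top, so the overall height is 449 + 39 + 487 = 975 mm.


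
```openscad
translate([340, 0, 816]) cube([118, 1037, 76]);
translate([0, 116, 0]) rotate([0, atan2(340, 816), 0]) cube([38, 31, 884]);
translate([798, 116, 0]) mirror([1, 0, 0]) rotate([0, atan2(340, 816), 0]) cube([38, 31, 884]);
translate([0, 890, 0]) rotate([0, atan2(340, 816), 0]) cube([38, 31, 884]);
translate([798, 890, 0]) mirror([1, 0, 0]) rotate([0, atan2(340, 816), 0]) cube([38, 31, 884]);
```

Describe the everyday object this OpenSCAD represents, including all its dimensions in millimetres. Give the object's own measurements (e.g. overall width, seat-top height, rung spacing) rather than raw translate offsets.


A sawhorse. A 118×1037×76 mm beam (x, y, z) sits on two A-frame leg pairs. Each pair is two raked legs of 38×31 mm section (31 mm along y) splaying symmetrically in x. Each leg rises 816 mm vertically over 340 mm of horizontal reach and is 884 mm long along its own axis. Every leg's outer bottom edge rests on the floor and its outer top edge meets a bottom edge of the beam — the left legs (tilting toward +x) meet the beam's −x bottom edge, the right legs (their mirror images, tilting toward −x) meet its +x bottom edge — so the leg tops tuck under the beam, the beam's underside is 816 mm above the floor, and the feet are 798 mm apart outside-to-outside with the beam centred between them. The two leg pairs are set in 116 mm from either end of the beam.


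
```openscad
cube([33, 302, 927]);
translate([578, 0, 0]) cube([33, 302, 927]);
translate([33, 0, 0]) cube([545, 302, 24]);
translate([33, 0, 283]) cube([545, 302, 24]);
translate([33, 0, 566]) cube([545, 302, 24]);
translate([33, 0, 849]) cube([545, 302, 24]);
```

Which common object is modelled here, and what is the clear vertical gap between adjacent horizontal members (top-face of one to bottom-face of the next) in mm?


A bookshelf. The clear shelf gap is 259 mm.

Two tall side panels with 4 horizontal boards between them — a bookshelf. The first two shelf undersides are at z = 0 and z = 283; with shelf thickness 24, the clear gap is 283 − 0 − 24 = 259 mm.


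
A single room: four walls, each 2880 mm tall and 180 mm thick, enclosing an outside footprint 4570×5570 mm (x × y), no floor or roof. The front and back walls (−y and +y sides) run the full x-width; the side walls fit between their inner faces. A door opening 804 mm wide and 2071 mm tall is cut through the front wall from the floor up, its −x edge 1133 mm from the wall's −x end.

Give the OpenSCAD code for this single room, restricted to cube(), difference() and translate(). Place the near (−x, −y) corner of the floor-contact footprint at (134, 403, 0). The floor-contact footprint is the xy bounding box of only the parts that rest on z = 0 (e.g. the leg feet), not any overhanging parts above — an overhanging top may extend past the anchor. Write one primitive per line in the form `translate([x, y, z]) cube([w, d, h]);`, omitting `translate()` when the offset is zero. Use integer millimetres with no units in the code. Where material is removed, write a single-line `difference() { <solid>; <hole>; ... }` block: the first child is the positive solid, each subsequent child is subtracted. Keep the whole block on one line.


difference() { translate([134, 403, 0]) cube([4570, 180, 2880]); translate([1267, 403, 0]) cube([804, 180, 2071]); }
translate([134, 5793, 0]) cube([4570, 180, 2880]);
translate([134, 583, 0]) cube([180, 5210, 2880]);
translate([4524, 583, 0]) cube([180, 5210, 2880]);


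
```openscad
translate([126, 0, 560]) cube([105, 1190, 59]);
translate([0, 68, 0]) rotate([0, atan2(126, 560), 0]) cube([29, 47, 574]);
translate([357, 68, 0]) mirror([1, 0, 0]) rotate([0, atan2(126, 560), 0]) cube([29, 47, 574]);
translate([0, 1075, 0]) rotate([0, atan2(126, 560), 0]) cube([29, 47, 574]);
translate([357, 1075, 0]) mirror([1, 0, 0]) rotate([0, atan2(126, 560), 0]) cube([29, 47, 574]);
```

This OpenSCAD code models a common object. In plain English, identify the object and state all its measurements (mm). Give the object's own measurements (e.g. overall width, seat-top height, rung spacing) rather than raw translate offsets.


A sawhorse. A 105×1190×59 mm beam (x, y, z) sits on two A-frame leg pairs. Each pair is two raked legs of 29×47 mm section (47 mm along y) splaying symmetrically in x. Each leg rises 560 mm vertically over 126 mm of horizontal reach and is 574 mm long along its own axis. Every leg's outer bottom edge rests on the floor and its outer top edge meets a bottom edge of the beam — the left legs (tilting toward +x) meet the beam's −x bottom edge, the right legs (their mirror images, tilting toward −x) meet its +x bottom edge — so the leg tops tuck under the beam, the beam's underside is 560 mm above the floor, and the feet are 357 mm apart outside-to-outside with the beam centred between them. The two leg pairs are set in 68 mm from either end of the beam.


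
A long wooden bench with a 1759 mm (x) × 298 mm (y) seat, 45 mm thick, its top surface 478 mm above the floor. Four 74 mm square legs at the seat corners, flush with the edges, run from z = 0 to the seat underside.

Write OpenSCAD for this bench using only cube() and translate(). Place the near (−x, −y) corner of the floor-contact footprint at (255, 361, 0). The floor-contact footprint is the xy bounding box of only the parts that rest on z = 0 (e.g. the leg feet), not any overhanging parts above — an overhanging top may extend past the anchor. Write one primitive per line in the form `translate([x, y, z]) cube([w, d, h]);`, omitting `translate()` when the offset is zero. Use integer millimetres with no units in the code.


translate([255, 361, 433]) cube([1759, 298, 45]);
translate([255, 361, 0]) cube([74, 74, 433]);
translate([255, 585, 0]) cube([74, 74, 433]);
translate([1940, 361, 0]) cube([74, 74, 433]);
translate([1940, 585, 0]) cube([74, 74, 433]);


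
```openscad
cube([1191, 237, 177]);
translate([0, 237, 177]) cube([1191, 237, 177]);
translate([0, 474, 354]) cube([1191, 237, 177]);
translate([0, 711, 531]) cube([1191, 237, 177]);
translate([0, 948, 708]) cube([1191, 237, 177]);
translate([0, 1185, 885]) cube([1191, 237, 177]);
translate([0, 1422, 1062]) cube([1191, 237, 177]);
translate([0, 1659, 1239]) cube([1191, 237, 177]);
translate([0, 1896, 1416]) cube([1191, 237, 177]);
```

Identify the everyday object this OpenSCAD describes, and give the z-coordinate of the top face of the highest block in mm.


A staircase. The total rise is 1593 mm.

9 identical blocks, each offset up and back from the previous — a staircase. Each step is 177 mm tall and there are 9 of them, so the total rise is 9 × 177 = 1593 mm.


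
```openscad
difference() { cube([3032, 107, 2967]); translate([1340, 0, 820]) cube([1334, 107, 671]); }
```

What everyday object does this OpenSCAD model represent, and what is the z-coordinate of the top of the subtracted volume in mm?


A wall with a window opening. The window head height is 1491 mm.

A wall with a rectangular opening subtracted — a window. Sill at z = 820, opening 671 mm tall, so the head is at 820 + 671 = 1491 mm.


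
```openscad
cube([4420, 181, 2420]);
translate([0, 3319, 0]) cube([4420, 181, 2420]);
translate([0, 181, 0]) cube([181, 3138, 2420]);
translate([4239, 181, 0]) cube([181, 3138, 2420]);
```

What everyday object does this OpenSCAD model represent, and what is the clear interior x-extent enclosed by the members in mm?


A house (or room) frame. The interior width is 4058 mm.

Four 2420 mm walls enclosing a rectangle with no floor or roof — a room or house frame. Outside width is 4420 mm and wall thickness is 181 mm, so the interior width is 4420 − 2 × 181 = 4058 mm.


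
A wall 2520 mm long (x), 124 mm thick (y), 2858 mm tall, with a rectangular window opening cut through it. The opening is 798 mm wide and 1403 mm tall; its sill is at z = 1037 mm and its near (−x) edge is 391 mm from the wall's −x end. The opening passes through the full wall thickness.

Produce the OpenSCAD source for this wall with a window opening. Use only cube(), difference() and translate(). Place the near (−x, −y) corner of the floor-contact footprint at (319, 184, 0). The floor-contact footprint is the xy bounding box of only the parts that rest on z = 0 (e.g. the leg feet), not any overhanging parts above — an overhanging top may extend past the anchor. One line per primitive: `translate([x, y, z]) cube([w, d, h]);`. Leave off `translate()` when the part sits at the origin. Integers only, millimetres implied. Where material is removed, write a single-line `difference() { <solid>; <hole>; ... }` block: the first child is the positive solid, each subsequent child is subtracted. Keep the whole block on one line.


difference() { translate([319, 184, 0]) cube([2520, 124, 2858]); translate([710, 184, 1037]) cube([798, 124, 1403]); }


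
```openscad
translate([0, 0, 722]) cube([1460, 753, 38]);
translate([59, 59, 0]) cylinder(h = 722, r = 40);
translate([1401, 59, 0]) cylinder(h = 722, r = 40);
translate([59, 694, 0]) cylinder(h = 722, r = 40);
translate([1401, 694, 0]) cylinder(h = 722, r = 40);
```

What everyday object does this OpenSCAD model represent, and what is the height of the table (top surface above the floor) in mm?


A table. The table height is 760 mm.

A 1460×753×38 slab sits at z = 722 on four Ø80 mm round legs — a table. The top surface is at 722 + 38 = 760 mm.


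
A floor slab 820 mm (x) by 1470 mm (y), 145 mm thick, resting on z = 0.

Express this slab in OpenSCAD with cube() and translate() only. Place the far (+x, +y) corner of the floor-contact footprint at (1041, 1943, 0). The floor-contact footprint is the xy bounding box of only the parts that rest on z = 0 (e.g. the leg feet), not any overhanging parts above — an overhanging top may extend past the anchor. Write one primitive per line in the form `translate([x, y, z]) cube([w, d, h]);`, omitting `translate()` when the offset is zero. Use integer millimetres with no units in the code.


translate([221, 473, 0]) cube([820, 1470, 145]);


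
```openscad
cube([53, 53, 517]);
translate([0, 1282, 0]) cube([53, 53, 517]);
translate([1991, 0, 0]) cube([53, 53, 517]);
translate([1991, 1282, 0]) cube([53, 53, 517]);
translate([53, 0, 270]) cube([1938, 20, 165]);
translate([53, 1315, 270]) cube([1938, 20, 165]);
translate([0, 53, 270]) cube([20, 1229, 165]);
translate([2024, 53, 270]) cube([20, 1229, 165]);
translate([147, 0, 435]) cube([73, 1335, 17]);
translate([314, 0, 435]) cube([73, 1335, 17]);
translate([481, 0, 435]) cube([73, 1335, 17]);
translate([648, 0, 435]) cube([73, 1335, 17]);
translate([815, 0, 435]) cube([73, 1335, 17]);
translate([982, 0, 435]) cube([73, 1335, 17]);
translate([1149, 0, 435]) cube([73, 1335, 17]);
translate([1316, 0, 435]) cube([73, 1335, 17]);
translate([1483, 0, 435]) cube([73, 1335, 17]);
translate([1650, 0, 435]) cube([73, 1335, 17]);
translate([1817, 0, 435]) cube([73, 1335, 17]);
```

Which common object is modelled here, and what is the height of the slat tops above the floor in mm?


A bed frame. The slat-top height is 452 mm.

Four posts, four rails, and a row of slats — a bed frame. Slats sit on the rails at z = 270 + 165 = 435; with slat thickness 17, the top is 452 mm.


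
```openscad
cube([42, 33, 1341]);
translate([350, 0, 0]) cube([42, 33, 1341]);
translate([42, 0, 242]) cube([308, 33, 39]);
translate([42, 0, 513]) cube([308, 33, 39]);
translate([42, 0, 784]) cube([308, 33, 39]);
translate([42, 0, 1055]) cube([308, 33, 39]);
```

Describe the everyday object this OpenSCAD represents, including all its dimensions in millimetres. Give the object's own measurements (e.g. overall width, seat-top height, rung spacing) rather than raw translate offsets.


A straight ladder. Two 42×33 mm vertical rails, 1341 mm tall, stand 392 mm apart (outside-to-outside) with their front faces coplanar on the −y side. 4 rungs, each 33 mm deep and 39 mm tall, span between the inner faces of the rails, front faces flush with the rails. The lowest rung's underside is at z = 242 mm and rungs are spaced 271 mm apart (underside to underside).


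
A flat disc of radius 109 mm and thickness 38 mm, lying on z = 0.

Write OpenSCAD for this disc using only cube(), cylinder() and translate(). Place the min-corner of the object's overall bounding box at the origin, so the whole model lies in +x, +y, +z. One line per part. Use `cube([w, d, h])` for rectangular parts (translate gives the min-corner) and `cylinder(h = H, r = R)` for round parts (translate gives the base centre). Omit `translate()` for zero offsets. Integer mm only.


translate([109, 109, 0]) cylinder(h = 38, r = 109);


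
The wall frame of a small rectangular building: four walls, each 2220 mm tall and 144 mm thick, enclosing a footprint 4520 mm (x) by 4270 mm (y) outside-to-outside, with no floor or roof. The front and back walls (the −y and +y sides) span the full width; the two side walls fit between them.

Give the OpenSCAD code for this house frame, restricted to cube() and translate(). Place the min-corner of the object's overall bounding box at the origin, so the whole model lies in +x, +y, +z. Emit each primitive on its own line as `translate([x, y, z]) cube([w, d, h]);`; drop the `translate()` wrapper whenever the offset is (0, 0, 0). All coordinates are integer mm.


cube([4520, 144, 2220]);
translate([0, 4126, 0]) cube([4520, 144, 2220]);
translate([0, 144, 0]) cube([144, 3982, 2220]);
translate([4376, 144, 0]) cube([144, 3982, 2220]);
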